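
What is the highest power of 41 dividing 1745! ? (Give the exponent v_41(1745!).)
v_41(1745!) = 43

Legendre's formula: v_p(n!) = Σ_{k ≥ 1} ⌊n / p^k⌋. For p = 41, n = 1745, the terms are:
  ⌊1745/41^1⌋ = ⌊1745/41⌋ = 42
  ⌊1745/41^2⌋ = ⌊1745/1681⌋ = 1
(the next term ⌊1745/41^3⌋ = 0, terminating the sum). Summing: v_41(1745!) = 42 + 1 = 43.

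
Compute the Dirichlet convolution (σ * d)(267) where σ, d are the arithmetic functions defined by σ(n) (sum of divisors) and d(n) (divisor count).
(σ * d)(267) = 552

Divisors of 267: [1, 3, 89, 267]. For each d | 267:
  d = 1: σ(1) · d(267/1) = 1 · 4 = 4
  d = 3: σ(3) · d(267/3) = 4 · 2 = 8
  d = 89: σ(89) · d(267/89) = 90 · 2 = 180
  d = 267: σ(267) · d(267/267) = 360 · 1 = 360
Summing: (σ * d)(267) = 4 + 8 + 180 + 360 = 552.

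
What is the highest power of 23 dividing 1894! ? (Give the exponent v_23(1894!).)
v_23(1894!) = 85

Legendre's formula: v_p(n!) = Σ_{k ≥ 1} ⌊n / p^k⌋. For p = 23, n = 1894, the terms are:
  ⌊1894/23^1⌋ = ⌊1894/23⌋ = 82
  ⌊1894/23^2⌋ = ⌊1894/529⌋ = 3
(the next term ⌊1894/23^3⌋ = 0, terminating the sum). Summing: v_23(1894!) = 82 + 3 = 85.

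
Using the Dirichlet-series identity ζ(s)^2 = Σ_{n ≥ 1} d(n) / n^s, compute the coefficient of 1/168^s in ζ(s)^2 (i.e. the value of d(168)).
d(168) = 16

ζ(s)^2 = (Σ 1/m^s)(Σ 1/k^s). The coefficient of 1/n^s in the product is the number of ordered pairs (m, k) with mk = n, which equals d(n). For n = 168, divisors are [1, 2, 3, 4, 6, 7, 8, 12, 14, 21, 24, 28, 42, 56, 84, 168], so d(168) = 16.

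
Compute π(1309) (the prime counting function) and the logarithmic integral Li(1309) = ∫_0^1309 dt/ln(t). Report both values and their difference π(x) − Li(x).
π(1309) = 214;  Li(1309) ≈ 221.45;  π(x) − Li(x) ≈ -7.45.

Direct count of primes ≤ 1309 gives π(1309) = 214. Numerical evaluation of the logarithmic integral gives Li(1309) ≈ 221.45. The difference π(x) − Li(x) ≈ -7.45 is typically negative for small/moderate x (Li(x) overestimates), though Littlewood's theorem shows this sign changes infinitely often.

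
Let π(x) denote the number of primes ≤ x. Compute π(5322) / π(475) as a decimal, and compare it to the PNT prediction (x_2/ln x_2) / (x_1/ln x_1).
π(5322)/π(475) = 704/91 ≈ 7.7363;  PNT prediction ≈ 8.0487.

π(475) = 91 and π(5322) = 704, so π(5322)/π(475) ≈ 7.7363. The PNT-predicted ratio is (5322/ln(5322)) / (475/ln(475)) ≈ 8.0487. The two agree to within a few percent, as expected.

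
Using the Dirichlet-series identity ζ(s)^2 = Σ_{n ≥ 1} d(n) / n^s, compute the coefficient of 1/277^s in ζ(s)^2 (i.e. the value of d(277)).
d(277) = 2

ζ(s)^2 = (Σ 1/m^s)(Σ 1/k^s). The coefficient of 1/n^s in the product is the number of ordered pairs (m, k) with mk = n, which equals d(n). For n = 277, divisors are [1, 277], so d(277) = 2.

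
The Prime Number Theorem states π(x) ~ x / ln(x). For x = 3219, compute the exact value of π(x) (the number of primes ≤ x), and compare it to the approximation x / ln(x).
π(3219) = 455;  x/ln(x) ≈ 398.55;  relative error ≈ 12.41%.

Directly count primes up to 3219: π(3219) = 455. The PNT approximation gives 3219/ln(3219) ≈ 3219/8.07683 ≈ 398.55. Relative error (π(x) − x/ln(x)) / π(x) ≈ 12.41%; the approximation is known to undercount slightly (Li(x) is a better estimate).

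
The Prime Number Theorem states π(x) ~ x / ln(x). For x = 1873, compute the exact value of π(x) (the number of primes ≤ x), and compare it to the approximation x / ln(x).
π(1873) = 287;  x/ln(x) ≈ 248.56;  relative error ≈ 13.39%.

Directly count primes up to 1873: π(1873) = 287. The PNT approximation gives 1873/ln(1873) ≈ 1873/7.53530 ≈ 248.56. Relative error (π(x) − x/ln(x)) / π(x) ≈ 13.39%; the approximation is known to undercount slightly (Li(x) is a better estimate).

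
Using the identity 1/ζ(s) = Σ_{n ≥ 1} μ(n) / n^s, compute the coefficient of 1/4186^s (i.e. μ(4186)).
μ(4186) = 1

Factor n = 4186 = 2 · 7 · 13 · 23. μ(n) = 0 if any exponent ≥ 2 (not squarefree); otherwise μ(n) = (−1)^{ω(n)} where ω(n) is the number of distinct prime factors. Applying: μ(4186) = 1.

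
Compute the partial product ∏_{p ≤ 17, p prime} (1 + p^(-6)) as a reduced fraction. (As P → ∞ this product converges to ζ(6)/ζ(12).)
∏ = 37082050739665581555281/36458868890141886060873

The primes p ≤ 17 are [2, 3, 5, 7, 11, 13, 17]. For each, (1 + 1/p^6) = (p^6 + 1)/p^6. Multiplying these fractions over p ∈ [2, 3, 5, 7, 11, 13, 17] gives 37082050739665581555281/36458868890141886060873. (In the limit P → ∞ this tends to ζ(6)/ζ(12).)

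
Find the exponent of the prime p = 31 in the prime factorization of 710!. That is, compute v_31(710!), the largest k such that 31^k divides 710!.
v_31(710!) = 22

Legendre's formula: v_p(n!) = Σ_{k ≥ 1} ⌊n / p^k⌋. For p = 31, n = 710, the terms are:
  ⌊710/31^1⌋ = ⌊710/31⌋ = 22
(the next term ⌊710/31^2⌋ = 0, terminating the sum). Summing: v_31(710!) = 22 = 22.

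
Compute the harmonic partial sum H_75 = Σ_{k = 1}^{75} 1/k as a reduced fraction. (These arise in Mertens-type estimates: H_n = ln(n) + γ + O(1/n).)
H_75 = 670758981768141571449624262218133/136851726813476721146087646859200

Direct summation: H_75 = 1 + 1/2 + ... + 1/75. The least common denominator is lcm(1, ..., 75) = 410555180440430163438262940577600; over this denominator the numerator is 410555180440430163438262940577600 + 205277590220215081719131470288800 + 136851726813476721146087646859200 + 102638795110107540859565735144400 + 82111036088086032687652588115520 + 68425863406738360573043823429600 + 58650740062918594776894705796800 + 51319397555053770429782867572200 + 45617242271158907048695882286400 + 41055518044043016343826294057760 + 37323198221857287585296630961600 + 34212931703369180286521911714800 + 31581167726186935649097149275200 + 29325370031459297388447352898400 + 27370345362695344229217529371840 + 25659698777526885214891433786100 + 24150304731790009614015467092800 + 22808621135579453524347941143200 + 21608167391601587549382260030400 + 20527759022021508171913147028880 + 19550246687639531592298235265600 + 18661599110928643792648315480800 + 17850225236540441888620127851200 + 17106465851684590143260955857400 + 16422207217617206537530517623104 + 15790583863093467824548574637600 + 15205747423719635682898627428800 + 14662685015729648694223676449200 + 14157075187601040118560791054400 + 13685172681347672114608764685920 + 13243715498078392368976223889600 + 12829849388763442607445716893050 + 12441066073952429195098876987200 + 12075152365895004807007733546400 + 11730148012583718955378941159360 + 11404310567789726762173970571600 + 11096085957849463876709809204800 + 10804083695800793774691130015200 + 10527055908728978549699049758400 + 10263879511010754085956573514440 + 10013540986351955205811291233600 + 9775123343819765796149117632800 + 9547794893963492172982859083200 + 9330799555464321896324157740400 + 9123448454231781409739176457280 + 8925112618270220944310063925600 + 8735216605115535392303466820800 + 8553232925842295071630477928700 + 8378677151845513539556386542400 + 8211103608808603268765258811552 + 8050101577263336538005155697600 + 7895291931546733912274287318800 + 7746324159253399310155904539200 + 7602873711859817841449313714400 + 7464639644371457517059326192320 + 7331342507864824347111838224600 + 7202722463867195849794086676800 + 7078537593800520059280395527200 + 6958562380346273956580727806400 + 6842586340673836057304382342960 + 6730412794105412515381359681600 + 6621857749039196184488111944800 + 6516748895879843864099411755200 + 6414924694381721303722858446525 + 6316233545237387129819429855040 + 6220533036976214597549438493600 + 6127689260304927812511387172800 + 6037576182947502403503866773200 + 5950075078846813962873375950400 + 5865074006291859477689470579680 + 5782467330146903710398069585600 + 5702155283894863381086985285800 + 5624043567677125526551547131200 + 5548042978924731938354904602400 + 5474069072539068845843505874368 = 2012276945304424714348872786654399, so H_75 = 2012276945304424714348872786654399/410555180440430163438262940577600; reducing by gcd(2012276945304424714348872786654399, 410555180440430163438262940577600) = 3 gives 670758981768141571449624262218133/136851726813476721146087646859200 ≈ 4.90136. (The PNT-adjacent estimate ln(75) + γ ≈ 4.89470 matches within O(1/n).)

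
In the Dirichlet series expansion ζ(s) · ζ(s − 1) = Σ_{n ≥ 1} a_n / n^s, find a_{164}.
σ(164) = 294

In the product (Σ m^0/m^s)(Σ k / k^s) = Σ (Σ_{d | n} d) / n^s, the coefficient of 1/n^s is σ(n) = Σ_{d | n} d. For n = 164, divisors are [1, 2, 4, 41, 82, 164]; summing: σ(164) = 294.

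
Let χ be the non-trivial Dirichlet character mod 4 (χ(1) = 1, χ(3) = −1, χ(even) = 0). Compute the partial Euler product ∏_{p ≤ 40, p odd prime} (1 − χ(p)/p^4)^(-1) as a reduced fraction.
∏ = 36907491853859640421662745584761054387/37320078298954450639637508295357366272

The odd primes p ≤ 40 are [3, 5, 7, 11, 13, 17, 19, 23, 29, 31, 37]. For each, χ(p) = 1 if p ≡ 1 mod 4, χ(p) = −1 if p ≡ 3 mod 4. Taking (1 − χ(p)/p^4)^(-1) = p^4/(p^4 − χ(p)): (1 − (-1)/3^4)^(-1) · (1 − (1)/5^4)^(-1) · (1 − (-1)/7^4)^(-1) · (1 − (-1)/11^4)^(-1) · (1 − (1)/13^4)^(-1) · (1 − (1)/17^4)^(-1) · (1 − (-1)/19^4)^(-1) · (1 − (-1)/23^4)^(-1) · (1 − (1)/29^4)^(-1) · (1 − (-1)/31^4)^(-1) · (1 − (1)/37^4)^(-1) = 36907491853859640421662745584761054387/37320078298954450639637508295357366272.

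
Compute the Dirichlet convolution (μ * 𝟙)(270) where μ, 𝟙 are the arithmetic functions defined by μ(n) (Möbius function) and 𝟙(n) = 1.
(μ * 𝟙)(270) = 0

Divisors of 270: [1, 2, 3, 5, 6, 9, 10, 15, 18, 27, 30, 45, 54, 90, 135, 270]. For each d | 270:
  d = 1: μ(1) · 𝟙(270/1) = 1 · 1 = 1
  d = 2: μ(2) · 𝟙(270/2) = -1 · 1 = -1
  d = 3: μ(3) · 𝟙(270/3) = -1 · 1 = -1
  d = 5: μ(5) · 𝟙(270/5) = -1 · 1 = -1
  d = 6: μ(6) · 𝟙(270/6) = 1 · 1 = 1
  d = 9: μ(9) · 𝟙(270/9) = 0 · 1 = 0
  d = 10: μ(10) · 𝟙(270/10) = 1 · 1 = 1
  d = 15: μ(15) · 𝟙(270/15) = 1 · 1 = 1
  d = 18: μ(18) · 𝟙(270/18) = 0 · 1 = 0
  d = 27: μ(27) · 𝟙(270/27) = 0 · 1 = 0
  d = 30: μ(30) · 𝟙(270/30) = -1 · 1 = -1
  d = 45: μ(45) · 𝟙(270/45) = 0 · 1 = 0
  d = 54: μ(54) · 𝟙(270/54) = 0 · 1 = 0
  d = 90: μ(90) · 𝟙(270/90) = 0 · 1 = 0
  d = 135: μ(135) · 𝟙(270/135) = 0 · 1 = 0
  d = 270: μ(270) · 𝟙(270/270) = 0 · 1 = 0
Summing: (μ * 𝟙)(270) = 1 + -1 + -1 + -1 + 1 + 0 + 1 + 1 + 0 + 0 + -1 + 0 + 0 + 0 + 0 + 0 = 0.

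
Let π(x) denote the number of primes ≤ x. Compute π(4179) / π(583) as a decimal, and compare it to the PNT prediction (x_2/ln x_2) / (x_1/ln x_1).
π(4179)/π(583) = 574/106 ≈ 5.4151;  PNT prediction ≈ 5.4748.

π(583) = 106 and π(4179) = 574, so π(4179)/π(583) ≈ 5.4151. The PNT-predicted ratio is (4179/ln(4179)) / (583/ln(583)) ≈ 5.4748. The two agree to within a few percent, as expected.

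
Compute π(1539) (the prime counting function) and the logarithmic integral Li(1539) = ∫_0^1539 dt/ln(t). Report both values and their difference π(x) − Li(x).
π(1539) = 242;  Li(1539) ≈ 253.14;  π(x) − Li(x) ≈ -11.14.

Direct count of primes ≤ 1539 gives π(1539) = 242. Numerical evaluation of the logarithmic integral gives Li(1539) ≈ 253.14. The difference π(x) − Li(x) ≈ -11.14 is typically negative for small/moderate x (Li(x) overestimates), though Littlewood's theorem shows this sign changes infinitely often.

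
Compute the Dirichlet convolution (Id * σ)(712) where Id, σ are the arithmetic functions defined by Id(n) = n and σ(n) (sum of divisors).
(Id * σ)(712) = 8771

Divisors of 712: [1, 2, 4, 8, 89, 178, 356, 712]. For each d | 712:
  d = 1: Id(1) · σ(712/1) = 1 · 1350 = 1350
  d = 2: Id(2) · σ(712/2) = 2 · 630 = 1260
  d = 4: Id(4) · σ(712/4) = 4 · 270 = 1080
  d = 8: Id(8) · σ(712/8) = 8 · 90 = 720
  d = 89: Id(89) · σ(712/89) = 89 · 15 = 1335
  d = 178: Id(178) · σ(712/178) = 178 · 7 = 1246
  d = 356: Id(356) · σ(712/356) = 356 · 3 = 1068
  d = 712: Id(712) · σ(712/712) = 712 · 1 = 712
Summing: (Id * σ)(712) = 1350 + 1260 + 1080 + 720 + 1335 + 1246 + 1068 + 712 = 8771.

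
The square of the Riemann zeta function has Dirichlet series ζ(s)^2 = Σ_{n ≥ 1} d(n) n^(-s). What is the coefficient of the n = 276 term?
d(276) = 12

ζ(s)^2 = (Σ 1/m^s)(Σ 1/k^s). The coefficient of 1/n^s in the product is the number of ordered pairs (m, k) with mk = n, which equals d(n). For n = 276, divisors are [1, 2, 3, 4, 6, 12, 23, 46, 69, 92, 138, 276], so d(276) = 12.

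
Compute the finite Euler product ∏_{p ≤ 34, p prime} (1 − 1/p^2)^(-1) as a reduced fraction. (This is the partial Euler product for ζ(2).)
∏ = 82920037520482019/50722704772300800

The primes p ≤ 34 are [2, 3, 5, 7, 11, 13, 17, 19, 23, 29, 31]. For each prime, (1 − 1/p^2)^(-1) = p^2 / (p^2 − 1). The product is (1 − 1/2^2)^(-1), (1 − 1/3^2)^(-1), (1 − 1/5^2)^(-1), (1 − 1/7^2)^(-1), (1 − 1/11^2)^(-1), (1 − 1/13^2)^(-1), (1 − 1/17^2)^(-1), (1 − 1/19^2)^(-1), (1 − 1/23^2)^(-1), (1 − 1/29^2)^(-1), (1 − 1/31^2)^(-1) = ∏ p^2 / (p^2 − 1) = 82920037520482019/50722704772300800.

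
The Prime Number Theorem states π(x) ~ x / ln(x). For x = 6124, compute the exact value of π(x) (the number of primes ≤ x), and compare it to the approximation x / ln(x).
π(6124) = 798;  x/ln(x) ≈ 702.30;  relative error ≈ 11.99%.

Directly count primes up to 6124: π(6124) = 798. The PNT approximation gives 6124/ln(6124) ≈ 6124/8.71997 ≈ 702.30. Relative error (π(x) − x/ln(x)) / π(x) ≈ 11.99%; the approximation is known to undercount slightly (Li(x) is a better estimate).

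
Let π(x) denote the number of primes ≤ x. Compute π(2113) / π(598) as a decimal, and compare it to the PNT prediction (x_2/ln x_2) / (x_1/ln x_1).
π(2113)/π(598) = 319/108 ≈ 2.9537;  PNT prediction ≈ 2.9509.

π(598) = 108 and π(2113) = 319, so π(2113)/π(598) ≈ 2.9537. The PNT-predicted ratio is (2113/ln(2113)) / (598/ln(598)) ≈ 2.9509. The two agree to within a few percent, as expected.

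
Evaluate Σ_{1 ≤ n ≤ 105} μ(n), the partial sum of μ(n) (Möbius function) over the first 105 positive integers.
Σ_{n ≤ 105} μ(n) = -3

Compute μ(n) for each 1 ≤ n ≤ 105: μ(1) = 1, μ(2) = -1, μ(3) = -1, μ(4) = 0, μ(5) = -1, μ(6) = 1, μ(7) = -1, μ(8) = 0, μ(9) = 0, μ(10) = 1, μ(11) = -1, μ(12) = 0, μ(13) = -1, μ(14) = 1, μ(15) = 1, μ(16) = 0, μ(17) = -1, μ(18) = 0, μ(19) = -1, μ(20) = 0, μ(21) = 1, μ(22) = 1, μ(23) = -1, μ(24) = 0, μ(25) = 0, μ(26) = 1, μ(27) = 0, μ(28) = 0, μ(29) = -1, μ(30) = -1, μ(31) = -1, μ(32) = 0, μ(33) = 1, μ(34) = 1, μ(35) = 1, μ(36) = 0, μ(37) = -1, μ(38) = 1, μ(39) = 1, μ(40) = 0, μ(41) = -1, μ(42) = -1, μ(43) = -1, μ(44) = 0, μ(45) = 0, μ(46) = 1, μ(47) = -1, μ(48) = 0, μ(49) = 0, μ(50) = 0, μ(51) = 1, μ(52) = 0, μ(53) = -1, μ(54) = 0, μ(55) = 1, μ(56) = 0, μ(57) = 1, μ(58) = 1, μ(59) = -1, μ(60) = 0, μ(61) = -1, μ(62) = 1, μ(63) = 0, μ(64) = 0, μ(65) = 1, μ(66) = -1, μ(67) = -1, μ(68) = 0, μ(69) = 1, μ(70) = -1, μ(71) = -1, μ(72) = 0, μ(73) = -1, μ(74) = 1, μ(75) = 0, μ(76) = 0, μ(77) = 1, μ(78) = -1, μ(79) = -1, μ(80) = 0, μ(81) = 0, μ(82) = 1, μ(83) = -1, μ(84) = 0, μ(85) = 1, μ(86) = 1, μ(87) = 1, μ(88) = 0, μ(89) = -1, μ(90) = 0, μ(91) = 1, μ(92) = 0, μ(93) = 1, μ(94) = 1, μ(95) = 1, μ(96) = 0, μ(97) = -1, μ(98) = 0, μ(99) = 0, μ(100) = 0, μ(101) = -1, μ(102) = -1, μ(103) = -1, μ(104) = 0, μ(105) = -1. Summing all 105 values: -3. (Mertens function M(x) = Σ_{n ≤ x} μ(n); on average M(x) should be small (PNT ⟺ M(x) = o(x)).)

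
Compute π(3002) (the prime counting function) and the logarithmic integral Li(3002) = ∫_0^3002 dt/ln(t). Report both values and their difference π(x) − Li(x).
π(3002) = 431;  Li(3002) ≈ 443.01;  π(x) − Li(x) ≈ -12.01.

Direct count of primes ≤ 3002 gives π(3002) = 431. Numerical evaluation of the logarithmic integral gives Li(3002) ≈ 443.01. The difference π(x) − Li(x) ≈ -12.01 is typically negative for small/moderate x (Li(x) overestimates), though Littlewood's theorem shows this sign changes infinitely often.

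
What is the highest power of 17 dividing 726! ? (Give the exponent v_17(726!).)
v_17(726!) = 44

Legendre's formula: v_p(n!) = Σ_{k ≥ 1} ⌊n / p^k⌋. For p = 17, n = 726, the terms are:
  ⌊726/17^1⌋ = ⌊726/17⌋ = 42
  ⌊726/17^2⌋ = ⌊726/289⌋ = 2
(the next term ⌊726/17^3⌋ = 0, terminating the sum). Summing: v_17(726!) = 42 + 2 = 44.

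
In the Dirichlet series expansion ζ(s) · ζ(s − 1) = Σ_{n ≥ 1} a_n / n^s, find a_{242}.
σ(242) = 399

In the product (Σ m^0/m^s)(Σ k / k^s) = Σ (Σ_{d | n} d) / n^s, the coefficient of 1/n^s is σ(n) = Σ_{d | n} d. For n = 242, divisors are [1, 2, 11, 22, 121, 242]; summing: σ(242) = 399.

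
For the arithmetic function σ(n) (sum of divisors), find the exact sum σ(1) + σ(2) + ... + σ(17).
Σ_{n ≤ 17} σ(n) = 238

Compute σ(n) for each 1 ≤ n ≤ 17: σ(1) = 1, σ(2) = 3, σ(3) = 4, σ(4) = 7, σ(5) = 6, σ(6) = 12, σ(7) = 8, σ(8) = 15, σ(9) = 13, σ(10) = 18, σ(11) = 12, σ(12) = 28, σ(13) = 14, σ(14) = 24, σ(15) = 24, σ(16) = 31, σ(17) = 18. Summing all 17 values: 238. (Average order: Σ_{n ≤ x} σ(n) ~ (π²/12) x². For x = 17, (π²/12)·17² ≈ 237.69.)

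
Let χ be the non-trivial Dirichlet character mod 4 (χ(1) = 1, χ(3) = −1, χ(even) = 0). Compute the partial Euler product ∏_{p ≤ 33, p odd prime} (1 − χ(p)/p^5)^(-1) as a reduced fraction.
∏ = 52015810615424538455317584769582112629834289625/52216435813704314792391924764477903837266444288

The odd primes p ≤ 33 are [3, 5, 7, 11, 13, 17, 19, 23, 29, 31]. For each, χ(p) = 1 if p ≡ 1 mod 4, χ(p) = −1 if p ≡ 3 mod 4. Taking (1 − χ(p)/p^5)^(-1) = p^5/(p^5 − χ(p)): (1 − (-1)/3^5)^(-1) · (1 − (1)/5^5)^(-1) · (1 − (-1)/7^5)^(-1) · (1 − (-1)/11^5)^(-1) · (1 − (1)/13^5)^(-1) · (1 − (1)/17^5)^(-1) · (1 − (-1)/19^5)^(-1) · (1 − (-1)/23^5)^(-1) · (1 − (1)/29^5)^(-1) · (1 − (-1)/31^5)^(-1) = 52015810615424538455317584769582112629834289625/52216435813704314792391924764477903837266444288.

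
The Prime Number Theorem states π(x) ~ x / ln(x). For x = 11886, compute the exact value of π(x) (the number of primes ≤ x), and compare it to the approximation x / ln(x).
π(11886) = 1423;  x/ln(x) ≈ 1266.74;  relative error ≈ 10.98%.

Directly count primes up to 11886: π(11886) = 1423. The PNT approximation gives 11886/ln(11886) ≈ 11886/9.38312 ≈ 1266.74. Relative error (π(x) − x/ln(x)) / π(x) ≈ 10.98%; the approximation is known to undercount slightly (Li(x) is a better estimate).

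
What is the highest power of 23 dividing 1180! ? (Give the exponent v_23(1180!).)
v_23(1180!) = 53

Legendre's formula: v_p(n!) = Σ_{k ≥ 1} ⌊n / p^k⌋. For p = 23, n = 1180, the terms are:
  ⌊1180/23^1⌋ = ⌊1180/23⌋ = 51
  ⌊1180/23^2⌋ = ⌊1180/529⌋ = 2
(the next term ⌊1180/23^3⌋ = 0, terminating the sum). Summing: v_23(1180!) = 51 + 2 = 53.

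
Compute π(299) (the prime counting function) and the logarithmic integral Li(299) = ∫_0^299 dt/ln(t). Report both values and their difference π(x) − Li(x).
π(299) = 62;  Li(299) ≈ 68.16;  π(x) − Li(x) ≈ -6.16.

Direct count of primes ≤ 299 gives π(299) = 62. Numerical evaluation of the logarithmic integral gives Li(299) ≈ 68.16. The difference π(x) − Li(x) ≈ -6.16 is typically negative for small/moderate x (Li(x) overestimates), though Littlewood's theorem shows this sign changes infinitely often.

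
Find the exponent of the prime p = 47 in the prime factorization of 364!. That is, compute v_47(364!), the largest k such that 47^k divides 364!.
v_47(364!) = 7

Legendre's formula: v_p(n!) = Σ_{k ≥ 1} ⌊n / p^k⌋. For p = 47, n = 364, the terms are:
  ⌊364/47^1⌋ = ⌊364/47⌋ = 7
(the next term ⌊364/47^2⌋ = 0, terminating the sum). Summing: v_47(364!) = 7 = 7.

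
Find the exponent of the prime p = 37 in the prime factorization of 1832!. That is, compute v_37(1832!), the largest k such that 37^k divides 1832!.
v_37(1832!) = 50

Legendre's formula: v_p(n!) = Σ_{k ≥ 1} ⌊n / p^k⌋. For p = 37, n = 1832, the terms are:
  ⌊1832/37^1⌋ = ⌊1832/37⌋ = 49
  ⌊1832/37^2⌋ = ⌊1832/1369⌋ = 1
(the next term ⌊1832/37^3⌋ = 0, terminating the sum). Summing: v_37(1832!) = 49 + 1 = 50.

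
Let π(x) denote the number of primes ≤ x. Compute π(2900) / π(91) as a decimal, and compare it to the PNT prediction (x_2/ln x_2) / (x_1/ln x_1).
π(2900)/π(91) = 419/24 ≈ 17.4583;  PNT prediction ≈ 18.0311.

π(91) = 24 and π(2900) = 419, so π(2900)/π(91) ≈ 17.4583. The PNT-predicted ratio is (2900/ln(2900)) / (91/ln(91)) ≈ 18.0311. The two agree to within a few percent, as expected.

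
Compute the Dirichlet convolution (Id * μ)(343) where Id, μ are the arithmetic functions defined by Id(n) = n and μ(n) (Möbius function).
(Id * μ)(343) = 294

Divisors of 343: [1, 7, 49, 343]. For each d | 343:
  d = 1: Id(1) · μ(343/1) = 1 · 0 = 0
  d = 7: Id(7) · μ(343/7) = 7 · 0 = 0
  d = 49: Id(49) · μ(343/49) = 49 · -1 = -49
  d = 343: Id(343) · μ(343/343) = 343 · 1 = 343
Summing: (Id * μ)(343) = 0 + 0 + -49 + 343 = 294.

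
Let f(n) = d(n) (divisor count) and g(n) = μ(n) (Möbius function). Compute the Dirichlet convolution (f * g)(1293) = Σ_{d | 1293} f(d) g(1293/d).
(d * μ)(1293) = 1

Divisors of 1293: [1, 3, 431, 1293]. For each d | 1293:
  d = 1: d(1) · μ(1293/1) = 1 · 1 = 1
  d = 3: d(3) · μ(1293/3) = 2 · -1 = -2
  d = 431: d(431) · μ(1293/431) = 2 · -1 = -2
  d = 1293: d(1293) · μ(1293/1293) = 4 · 1 = 4
Summing: (d * μ)(1293) = 1 + -2 + -2 + 4 = 1.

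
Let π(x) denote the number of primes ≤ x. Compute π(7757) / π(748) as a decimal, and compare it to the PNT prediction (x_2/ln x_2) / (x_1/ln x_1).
π(7757)/π(748) = 984/132 ≈ 7.4545;  PNT prediction ≈ 7.6621.

π(748) = 132 and π(7757) = 984, so π(7757)/π(748) ≈ 7.4545. The PNT-predicted ratio is (7757/ln(7757)) / (748/ln(748)) ≈ 7.6621. The two agree to within a few percent, as expected.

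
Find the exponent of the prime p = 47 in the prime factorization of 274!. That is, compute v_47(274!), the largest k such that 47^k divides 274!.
v_47(274!) = 5

Legendre's formula: v_p(n!) = Σ_{k ≥ 1} ⌊n / p^k⌋. For p = 47, n = 274, the terms are:
  ⌊274/47^1⌋ = ⌊274/47⌋ = 5
(the next term ⌊274/47^2⌋ = 0, terminating the sum). Summing: v_47(274!) = 5 = 5.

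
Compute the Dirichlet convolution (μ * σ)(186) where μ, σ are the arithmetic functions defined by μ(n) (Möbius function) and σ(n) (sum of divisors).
(μ * σ)(186) = 186

Divisors of 186: [1, 2, 3, 6, 31, 62, 93, 186]. For each d | 186:
  d = 1: μ(1) · σ(186/1) = 1 · 384 = 384
  d = 2: μ(2) · σ(186/2) = -1 · 128 = -128
  d = 3: μ(3) · σ(186/3) = -1 · 96 = -96
  d = 6: μ(6) · σ(186/6) = 1 · 32 = 32
  d = 31: μ(31) · σ(186/31) = -1 · 12 = -12
  d = 62: μ(62) · σ(186/62) = 1 · 4 = 4
  d = 93: μ(93) · σ(186/93) = 1 · 3 = 3
  d = 186: μ(186) · σ(186/186) = -1 · 1 = -1
Summing: (μ * σ)(186) = 384 + -128 + -96 + 32 + -12 + 4 + 3 + -1 = 186.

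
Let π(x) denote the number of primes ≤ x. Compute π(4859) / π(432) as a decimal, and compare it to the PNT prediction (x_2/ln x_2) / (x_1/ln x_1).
π(4859)/π(432) = 650/83 ≈ 7.8313;  PNT prediction ≈ 8.0409.

π(432) = 83 and π(4859) = 650, so π(4859)/π(432) ≈ 7.8313. The PNT-predicted ratio is (4859/ln(4859)) / (432/ln(432)) ≈ 8.0409. The two agree to within a few percent, as expected.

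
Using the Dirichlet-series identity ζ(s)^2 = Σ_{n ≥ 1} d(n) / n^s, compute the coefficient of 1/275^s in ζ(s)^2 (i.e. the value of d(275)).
d(275) = 6

ζ(s)^2 = (Σ 1/m^s)(Σ 1/k^s). The coefficient of 1/n^s in the product is the number of ordered pairs (m, k) with mk = n, which equals d(n). For n = 275, divisors are [1, 5, 11, 25, 55, 275], so d(275) = 6.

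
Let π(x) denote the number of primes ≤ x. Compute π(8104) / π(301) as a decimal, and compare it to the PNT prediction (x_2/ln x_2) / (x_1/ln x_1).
π(8104)/π(301) = 1019/62 ≈ 16.4355;  PNT prediction ≈ 17.0727.

π(301) = 62 and π(8104) = 1019, so π(8104)/π(301) ≈ 16.4355. The PNT-predicted ratio is (8104/ln(8104)) / (301/ln(301)) ≈ 17.0727. The two agree to within a few percent, as expected.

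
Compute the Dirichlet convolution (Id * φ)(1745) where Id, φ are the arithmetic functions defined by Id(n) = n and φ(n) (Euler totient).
(Id * φ)(1745) = 6273

Divisors of 1745: [1, 5, 349, 1745]. For each d | 1745:
  d = 1: Id(1) · φ(1745/1) = 1 · 1392 = 1392
  d = 5: Id(5) · φ(1745/5) = 5 · 348 = 1740
  d = 349: Id(349) · φ(1745/349) = 349 · 4 = 1396
  d = 1745: Id(1745) · φ(1745/1745) = 1745 · 1 = 1745
Summing: (Id * φ)(1745) = 1392 + 1740 + 1396 + 1745 = 6273.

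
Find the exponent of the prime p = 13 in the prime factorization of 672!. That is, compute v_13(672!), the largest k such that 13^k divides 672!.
v_13(672!) = 54

Legendre's formula: v_p(n!) = Σ_{k ≥ 1} ⌊n / p^k⌋. For p = 13, n = 672, the terms are:
  ⌊672/13^1⌋ = ⌊672/13⌋ = 51
  ⌊672/13^2⌋ = ⌊672/169⌋ = 3
(the next term ⌊672/13^3⌋ = 0, terminating the sum). Summing: v_13(672!) = 51 + 3 = 54.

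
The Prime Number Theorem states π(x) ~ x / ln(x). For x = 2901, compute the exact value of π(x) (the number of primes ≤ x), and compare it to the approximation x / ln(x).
π(2901) = 419;  x/ln(x) ≈ 363.86;  relative error ≈ 13.16%.

Directly count primes up to 2901: π(2901) = 419. The PNT approximation gives 2901/ln(2901) ≈ 2901/7.97281 ≈ 363.86. Relative error (π(x) − x/ln(x)) / π(x) ≈ 13.16%; the approximation is known to undercount slightly (Li(x) is a better estimate).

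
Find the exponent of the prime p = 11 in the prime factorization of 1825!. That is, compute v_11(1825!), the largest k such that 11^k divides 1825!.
v_11(1825!) = 181

Legendre's formula: v_p(n!) = Σ_{k ≥ 1} ⌊n / p^k⌋. For p = 11, n = 1825, the terms are:
  ⌊1825/11^1⌋ = ⌊1825/11⌋ = 165
  ⌊1825/11^2⌋ = ⌊1825/121⌋ = 15
  ⌊1825/11^3⌋ = ⌊1825/1331⌋ = 1
(the next term ⌊1825/11^4⌋ = 0, terminating the sum). Summing: v_11(1825!) = 165 + 15 + 1 = 181.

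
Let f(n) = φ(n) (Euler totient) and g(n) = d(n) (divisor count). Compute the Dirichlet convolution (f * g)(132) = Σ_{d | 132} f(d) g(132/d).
(φ * d)(132) = 336

Divisors of 132: [1, 2, 3, 4, 6, 11, 12, 22, 33, 44, 66, 132]. For each d | 132:
  d = 1: φ(1) · d(132/1) = 1 · 12 = 12
  d = 2: φ(2) · d(132/2) = 1 · 8 = 8
  d = 3: φ(3) · d(132/3) = 2 · 6 = 12
  d = 4: φ(4) · d(132/4) = 2 · 4 = 8
  d = 6: φ(6) · d(132/6) = 2 · 4 = 8
  d = 11: φ(11) · d(132/11) = 10 · 6 = 60
  d = 12: φ(12) · d(132/12) = 4 · 2 = 8
  d = 22: φ(22) · d(132/22) = 10 · 4 = 40
  d = 33: φ(33) · d(132/33) = 20 · 3 = 60
  d = 44: φ(44) · d(132/44) = 20 · 2 = 40
  d = 66: φ(66) · d(132/66) = 20 · 2 = 40
  d = 132: φ(132) · d(132/132) = 40 · 1 = 40
Summing: (φ * d)(132) = 12 + 8 + 12 + 8 + 8 + 60 + 8 + 40 + 60 + 40 + 40 + 40 = 336.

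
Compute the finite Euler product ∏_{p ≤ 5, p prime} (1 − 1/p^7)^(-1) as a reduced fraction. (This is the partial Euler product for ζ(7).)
∏ = 2733750000/2711117641

The primes p ≤ 5 are [2, 3, 5]. For each prime, (1 − 1/p^7)^(-1) = p^7 / (p^7 − 1). The product is (1 − 1/2^7)^(-1), (1 − 1/3^7)^(-1), (1 − 1/5^7)^(-1) = ∏ p^7 / (p^7 − 1) = 2733750000/2711117641.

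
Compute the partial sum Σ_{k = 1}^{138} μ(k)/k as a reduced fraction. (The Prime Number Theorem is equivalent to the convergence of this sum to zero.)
Σ μ(k)/k = -555287024704611060265939362206536129932460842882137/72047817630210000485677936198920432067383702541010310

Values of μ(k) for 1 ≤ k ≤ 138: μ(1) = 1, μ(2) = -1, μ(3) = -1, μ(5) = -1, μ(6) = 1, μ(7) = -1, μ(10) = 1, μ(11) = -1, μ(13) = -1, μ(14) = 1, μ(15) = 1, μ(17) = -1, μ(19) = -1, μ(21) = 1, μ(22) = 1, μ(23) = -1, μ(26) = 1, μ(29) = -1, μ(30) = -1, μ(31) = -1, μ(33) = 1, μ(34) = 1, μ(35) = 1, μ(37) = -1, μ(38) = 1, μ(39) = 1, μ(41) = -1, μ(42) = -1, μ(43) = -1, μ(46) = 1, μ(47) = -1, μ(51) = 1, μ(53) = -1, μ(55) = 1, μ(57) = 1, μ(58) = 1, μ(59) = -1, μ(61) = -1, μ(62) = 1, μ(65) = 1, μ(66) = -1, μ(67) = -1, μ(69) = 1, μ(70) = -1, μ(71) = -1, μ(73) = -1, μ(74) = 1, μ(77) = 1, μ(78) = -1, μ(79) = -1, μ(82) = 1, μ(83) = -1, μ(85) = 1, μ(86) = 1, μ(87) = 1, μ(89) = -1, μ(91) = 1, μ(93) = 1, μ(94) = 1, μ(95) = 1, μ(97) = -1, μ(101) = -1, μ(102) = -1, μ(103) = -1, μ(105) = -1, μ(106) = 1, μ(107) = -1, μ(109) = -1, μ(110) = -1, μ(111) = 1, μ(113) = -1, μ(114) = -1, μ(115) = 1, μ(118) = 1, μ(119) = 1, μ(122) = 1, μ(123) = 1, μ(127) = -1, μ(129) = 1, μ(130) = -1, μ(131) = -1, μ(133) = 1, μ(134) = 1, μ(137) = -1, μ(138) = -1, with μ = 0 on non-squarefree integers. Summing μ(k)/k for k where μ(k) ≠ 0 gives -555287024704611060265939362206536129932460842882137/72047817630210000485677936198920432067383702541010310 ≈ -0.0077. (PNT ⟺ this sum → 0 as n → ∞.)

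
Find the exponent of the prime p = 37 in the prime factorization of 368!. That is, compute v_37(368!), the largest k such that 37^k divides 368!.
v_37(368!) = 9

Legendre's formula: v_p(n!) = Σ_{k ≥ 1} ⌊n / p^k⌋. For p = 37, n = 368, the terms are:
  ⌊368/37^1⌋ = ⌊368/37⌋ = 9
(the next term ⌊368/37^2⌋ = 0, terminating the sum). Summing: v_37(368!) = 9 = 9.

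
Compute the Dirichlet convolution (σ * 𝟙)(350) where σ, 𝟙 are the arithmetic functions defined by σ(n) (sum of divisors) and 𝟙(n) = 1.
(σ * 𝟙)(350) = 1368

Divisors of 350: [1, 2, 5, 7, 10, 14, 25, 35, 50, 70, 175, 350]. For each d | 350:
  d = 1: σ(1) · 𝟙(350/1) = 1 · 1 = 1
  d = 2: σ(2) · 𝟙(350/2) = 3 · 1 = 3
  d = 5: σ(5) · 𝟙(350/5) = 6 · 1 = 6
  d = 7: σ(7) · 𝟙(350/7) = 8 · 1 = 8
  d = 10: σ(10) · 𝟙(350/10) = 18 · 1 = 18
  d = 14: σ(14) · 𝟙(350/14) = 24 · 1 = 24
  d = 25: σ(25) · 𝟙(350/25) = 31 · 1 = 31
  d = 35: σ(35) · 𝟙(350/35) = 48 · 1 = 48
  d = 50: σ(50) · 𝟙(350/50) = 93 · 1 = 93
  d = 70: σ(70) · 𝟙(350/70) = 144 · 1 = 144
  d = 175: σ(175) · 𝟙(350/175) = 248 · 1 = 248
  d = 350: σ(350) · 𝟙(350/350) = 744 · 1 = 744
Summing: (σ * 𝟙)(350) = 1 + 3 + 6 + 8 + 18 + 24 + 31 + 48 + 93 + 144 + 248 + 744 = 1368.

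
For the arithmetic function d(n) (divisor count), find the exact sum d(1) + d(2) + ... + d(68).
Σ_{n ≤ 68} d(n) = 300

Compute d(n) for each 1 ≤ n ≤ 68: d(1) = 1, d(2) = 2, d(3) = 2, d(4) = 3, d(5) = 2, d(6) = 4, d(7) = 2, d(8) = 4, d(9) = 3, d(10) = 4, d(11) = 2, d(12) = 6, d(13) = 2, d(14) = 4, d(15) = 4, d(16) = 5, d(17) = 2, d(18) = 6, d(19) = 2, d(20) = 6, d(21) = 4, d(22) = 4, d(23) = 2, d(24) = 8, d(25) = 3, d(26) = 4, d(27) = 4, d(28) = 6, d(29) = 2, d(30) = 8, d(31) = 2, d(32) = 6, d(33) = 4, d(34) = 4, d(35) = 4, d(36) = 9, d(37) = 2, d(38) = 4, d(39) = 4, d(40) = 8, d(41) = 2, d(42) = 8, d(43) = 2, d(44) = 6, d(45) = 6, d(46) = 4, d(47) = 2, d(48) = 10, d(49) = 3, d(50) = 6, d(51) = 4, d(52) = 6, d(53) = 2, d(54) = 8, d(55) = 4, d(56) = 8, d(57) = 4, d(58) = 4, d(59) = 2, d(60) = 12, d(61) = 2, d(62) = 4, d(63) = 6, d(64) = 7, d(65) = 4, d(66) = 8, d(67) = 2, d(68) = 6. Summing all 68 values: 300. (Dirichlet's divisor formula: Σ_{n ≤ x} d(n) = x ln(x) + (2γ − 1) x + O(√x). For x = 68, the asymptotic estimate is ≈ 297.43.)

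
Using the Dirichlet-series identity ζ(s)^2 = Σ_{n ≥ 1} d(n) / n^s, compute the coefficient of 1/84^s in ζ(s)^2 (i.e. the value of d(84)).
d(84) = 12

ζ(s)^2 = (Σ 1/m^s)(Σ 1/k^s). The coefficient of 1/n^s in the product is the number of ordered pairs (m, k) with mk = n, which equals d(n). For n = 84, divisors are [1, 2, 3, 4, 6, 7, 12, 14, 21, 28, 42, 84], so d(84) = 12.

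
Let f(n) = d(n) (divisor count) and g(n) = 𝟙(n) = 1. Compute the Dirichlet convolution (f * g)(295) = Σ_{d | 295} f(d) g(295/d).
(d * 𝟙)(295) = 9

Divisors of 295: [1, 5, 59, 295]. For each d | 295:
  d = 1: d(1) · 𝟙(295/1) = 1 · 1 = 1
  d = 5: d(5) · 𝟙(295/5) = 2 · 1 = 2
  d = 59: d(59) · 𝟙(295/59) = 2 · 1 = 2
  d = 295: d(295) · 𝟙(295/295) = 4 · 1 = 4
Summing: (d * 𝟙)(295) = 1 + 2 + 2 + 4 = 9.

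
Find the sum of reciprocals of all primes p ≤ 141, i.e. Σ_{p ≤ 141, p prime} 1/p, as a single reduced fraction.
Σ 1/p = 18825509850919239131453102166593625244431364344421618363/10014646650599190067509233131649940057366334653200433090

π(141) = 34, so the primes ≤ 141 are [2, 3, 5, 7, 11, 13, 17, 19, 23, 29, 31, 37, 41, 43, 47, 53, 59, 61, 67, 71, 73, 79, 83, 89, 97, 101, 103, 107, 109, 113, 127, 131, 137, 139]. Summing 1/p over these primes: 18825509850919239131453102166593625244431364344421618363/10014646650599190067509233131649940057366334653200433090 ≈ 1.8798. Mertens estimate ln ln(141) + 0.2615 ≈ 1.8606.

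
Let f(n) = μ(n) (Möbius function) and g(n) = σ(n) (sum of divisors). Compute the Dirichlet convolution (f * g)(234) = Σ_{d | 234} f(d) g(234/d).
(μ * σ)(234) = 234

Divisors of 234: [1, 2, 3, 6, 9, 13, 18, 26, 39, 78, 117, 234]. For each d | 234:
  d = 1: μ(1) · σ(234/1) = 1 · 546 = 546
  d = 2: μ(2) · σ(234/2) = -1 · 182 = -182
  d = 3: μ(3) · σ(234/3) = -1 · 168 = -168
  d = 6: μ(6) · σ(234/6) = 1 · 56 = 56
  d = 9: μ(9) · σ(234/9) = 0 · 42 = 0
  d = 13: μ(13) · σ(234/13) = -1 · 39 = -39
  d = 18: μ(18) · σ(234/18) = 0 · 14 = 0
  d = 26: μ(26) · σ(234/26) = 1 · 13 = 13
  d = 39: μ(39) · σ(234/39) = 1 · 12 = 12
  d = 78: μ(78) · σ(234/78) = -1 · 4 = -4
  d = 117: μ(117) · σ(234/117) = 0 · 3 = 0
  d = 234: μ(234) · σ(234/234) = 0 · 1 = 0
Summing: (μ * σ)(234) = 546 + -182 + -168 + 56 + 0 + -39 + 0 + 13 + 12 + -4 + 0 + 0 = 234.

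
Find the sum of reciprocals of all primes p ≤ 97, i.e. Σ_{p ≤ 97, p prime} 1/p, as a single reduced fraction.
Σ 1/p = 4156517583588203716343221884611037839/2305567963945518424753102147331756070

π(97) = 25, so the primes ≤ 97 are [2, 3, 5, 7, 11, 13, 17, 19, 23, 29, 31, 37, 41, 43, 47, 53, 59, 61, 67, 71, 73, 79, 83, 89, 97]. Summing 1/p over these primes: 4156517583588203716343221884611037839/2305567963945518424753102147331756070 ≈ 1.8028. Mertens estimate ln ln(97) + 0.2615 ≈ 1.7820.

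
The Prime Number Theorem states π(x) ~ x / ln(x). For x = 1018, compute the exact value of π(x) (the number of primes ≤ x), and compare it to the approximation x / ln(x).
π(1018) = 170;  x/ln(x) ≈ 146.99;  relative error ≈ 13.53%.

Directly count primes up to 1018: π(1018) = 170. The PNT approximation gives 1018/ln(1018) ≈ 1018/6.92560 ≈ 146.99. Relative error (π(x) − x/ln(x)) / π(x) ≈ 13.53%; the approximation is known to undercount slightly (Li(x) is a better estimate).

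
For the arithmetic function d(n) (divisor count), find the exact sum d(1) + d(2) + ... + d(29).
Σ_{n ≤ 29} d(n) = 103

Compute d(n) for each 1 ≤ n ≤ 29: d(1) = 1, d(2) = 2, d(3) = 2, d(4) = 3, d(5) = 2, d(6) = 4, d(7) = 2, d(8) = 4, d(9) = 3, d(10) = 4, d(11) = 2, d(12) = 6, d(13) = 2, d(14) = 4, d(15) = 4, d(16) = 5, d(17) = 2, d(18) = 6, d(19) = 2, d(20) = 6, d(21) = 4, d(22) = 4, d(23) = 2, d(24) = 8, d(25) = 3, d(26) = 4, d(27) = 4, d(28) = 6, d(29) = 2. Summing all 29 values: 103. (Dirichlet's divisor formula: Σ_{n ≤ x} d(n) = x ln(x) + (2γ − 1) x + O(√x). For x = 29, the asymptotic estimate is ≈ 102.13.)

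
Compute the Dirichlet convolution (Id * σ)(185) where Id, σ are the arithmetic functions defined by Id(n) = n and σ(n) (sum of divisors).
(Id * σ)(185) = 825

Divisors of 185: [1, 5, 37, 185]. For each d | 185:
  d = 1: Id(1) · σ(185/1) = 1 · 228 = 228
  d = 5: Id(5) · σ(185/5) = 5 · 38 = 190
  d = 37: Id(37) · σ(185/37) = 37 · 6 = 222
  d = 185: Id(185) · σ(185/185) = 185 · 1 = 185
Summing: (Id * σ)(185) = 228 + 190 + 222 + 185 = 825.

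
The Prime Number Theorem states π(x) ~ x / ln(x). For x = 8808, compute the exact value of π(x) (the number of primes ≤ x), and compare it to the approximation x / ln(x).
π(8808) = 1097;  x/ln(x) ≈ 969.68;  relative error ≈ 11.61%.

Directly count primes up to 8808: π(8808) = 1097. The PNT approximation gives 8808/ln(8808) ≈ 8808/9.08342 ≈ 969.68. Relative error (π(x) − x/ln(x)) / π(x) ≈ 11.61%; the approximation is known to undercount slightly (Li(x) is a better estimate).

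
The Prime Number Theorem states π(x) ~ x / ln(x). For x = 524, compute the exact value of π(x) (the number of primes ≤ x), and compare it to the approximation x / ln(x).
π(524) = 99;  x/ln(x) ≈ 83.69;  relative error ≈ 15.47%.

Directly count primes up to 524: π(524) = 99. The PNT approximation gives 524/ln(524) ≈ 524/6.26149 ≈ 83.69. Relative error (π(x) − x/ln(x)) / π(x) ≈ 15.47%; the approximation is known to undercount slightly (Li(x) is a better estimate).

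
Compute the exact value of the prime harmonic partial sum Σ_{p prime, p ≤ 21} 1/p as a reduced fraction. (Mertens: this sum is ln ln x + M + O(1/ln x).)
Σ 1/p = 14117683/9699690

π(21) = 8, so the primes ≤ 21 are [2, 3, 5, 7, 11, 13, 17, 19]. Summing 1/p over these primes: 14117683/9699690 ≈ 1.4555. Mertens estimate ln ln(21) + 0.2615 ≈ 1.3748.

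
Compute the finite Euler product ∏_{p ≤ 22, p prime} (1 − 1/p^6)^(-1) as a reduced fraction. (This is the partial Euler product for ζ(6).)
∏ = 99475806666511821483705625/97780003061374251090837504

The primes p ≤ 22 are [2, 3, 5, 7, 11, 13, 17, 19]. For each prime, (1 − 1/p^6)^(-1) = p^6 / (p^6 − 1). The product is (1 − 1/2^6)^(-1), (1 − 1/3^6)^(-1), (1 − 1/5^6)^(-1), (1 − 1/7^6)^(-1), (1 − 1/11^6)^(-1), (1 − 1/13^6)^(-1), (1 − 1/17^6)^(-1), (1 − 1/19^6)^(-1) = ∏ p^6 / (p^6 − 1) = 99475806666511821483705625/97780003061374251090837504.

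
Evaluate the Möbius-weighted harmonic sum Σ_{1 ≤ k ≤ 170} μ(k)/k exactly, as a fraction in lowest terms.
Σ μ(k)/k = 976794744883260874795165001864511964953389627727401386703595517/962947420735983927056946215901134429196419130606213075415963491270

Values of μ(k) for 1 ≤ k ≤ 170: μ(1) = 1, μ(2) = -1, μ(3) = -1, μ(5) = -1, μ(6) = 1, μ(7) = -1, μ(10) = 1, μ(11) = -1, μ(13) = -1, μ(14) = 1, μ(15) = 1, μ(17) = -1, μ(19) = -1, μ(21) = 1, μ(22) = 1, μ(23) = -1, μ(26) = 1, μ(29) = -1, μ(30) = -1, μ(31) = -1, μ(33) = 1, μ(34) = 1, μ(35) = 1, μ(37) = -1, μ(38) = 1, μ(39) = 1, μ(41) = -1, μ(42) = -1, μ(43) = -1, μ(46) = 1, μ(47) = -1, μ(51) = 1, μ(53) = -1, μ(55) = 1, μ(57) = 1, μ(58) = 1, μ(59) = -1, μ(61) = -1, μ(62) = 1, μ(65) = 1, μ(66) = -1, μ(67) = -1, μ(69) = 1, μ(70) = -1, μ(71) = -1, μ(73) = -1, μ(74) = 1, μ(77) = 1, μ(78) = -1, μ(79) = -1, μ(82) = 1, μ(83) = -1, μ(85) = 1, μ(86) = 1, μ(87) = 1, μ(89) = -1, μ(91) = 1, μ(93) = 1, μ(94) = 1, μ(95) = 1, μ(97) = -1, μ(101) = -1, μ(102) = -1, μ(103) = -1, μ(105) = -1, μ(106) = 1, μ(107) = -1, μ(109) = -1, μ(110) = -1, μ(111) = 1, μ(113) = -1, μ(114) = -1, μ(115) = 1, μ(118) = 1, μ(119) = 1, μ(122) = 1, μ(123) = 1, μ(127) = -1, μ(129) = 1, μ(130) = -1, μ(131) = -1, μ(133) = 1, μ(134) = 1, μ(137) = -1, μ(138) = -1, μ(139) = -1, μ(141) = 1, μ(142) = 1, μ(143) = 1, μ(145) = 1, μ(146) = 1, μ(149) = -1, μ(151) = -1, μ(154) = -1, μ(155) = 1, μ(157) = -1, μ(158) = 1, μ(159) = 1, μ(161) = 1, μ(163) = -1, μ(165) = -1, μ(166) = 1, μ(167) = -1, μ(170) = -1, with μ = 0 on non-squarefree integers. Summing μ(k)/k for k where μ(k) ≠ 0 gives 976794744883260874795165001864511964953389627727401386703595517/962947420735983927056946215901134429196419130606213075415963491270 ≈ 0.0010. (PNT ⟺ this sum → 0 as n → ∞.)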